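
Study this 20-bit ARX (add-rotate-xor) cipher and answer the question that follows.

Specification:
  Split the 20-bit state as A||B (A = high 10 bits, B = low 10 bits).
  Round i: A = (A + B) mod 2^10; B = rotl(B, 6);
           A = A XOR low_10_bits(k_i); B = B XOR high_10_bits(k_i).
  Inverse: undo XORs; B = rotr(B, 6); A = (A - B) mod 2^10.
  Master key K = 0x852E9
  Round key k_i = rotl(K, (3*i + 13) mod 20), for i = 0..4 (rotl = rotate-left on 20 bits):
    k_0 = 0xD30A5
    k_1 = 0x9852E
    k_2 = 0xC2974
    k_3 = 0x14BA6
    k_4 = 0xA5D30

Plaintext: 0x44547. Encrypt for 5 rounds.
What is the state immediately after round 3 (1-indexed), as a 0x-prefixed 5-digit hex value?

s_0 = plaintext = 0x44547
s_1 = Round(s_0, k_0) = 0xBF698
s_2 = Round(s_1, k_1) = 0x2EC48
s_3 = Round(s_2, k_2) = 0x1DD0E
s_4 = Round(s_3, k_3) = 0x88FC2
s_5 = Round(s_4, k_4) = 0x3562B

0x1DD0E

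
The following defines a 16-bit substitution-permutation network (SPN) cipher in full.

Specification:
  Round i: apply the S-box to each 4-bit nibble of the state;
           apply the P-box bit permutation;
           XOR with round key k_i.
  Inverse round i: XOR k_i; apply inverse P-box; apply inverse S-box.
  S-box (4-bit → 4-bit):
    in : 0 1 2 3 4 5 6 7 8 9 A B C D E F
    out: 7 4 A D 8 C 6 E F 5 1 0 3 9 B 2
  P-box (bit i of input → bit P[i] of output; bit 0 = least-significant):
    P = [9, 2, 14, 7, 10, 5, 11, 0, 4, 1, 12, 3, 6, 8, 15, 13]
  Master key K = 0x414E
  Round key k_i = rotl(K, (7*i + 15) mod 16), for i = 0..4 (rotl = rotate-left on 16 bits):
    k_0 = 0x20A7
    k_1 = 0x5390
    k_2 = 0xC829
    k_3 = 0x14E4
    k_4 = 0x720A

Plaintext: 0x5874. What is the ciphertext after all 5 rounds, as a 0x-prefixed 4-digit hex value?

s_0 = plaintext = 0x5874
s_1 = Round(s_0, k_0) = 0x981C
s_2 = Round(s_1, k_1) = 0xC9CE
s_3 = Round(s_2, k_2) = 0xDFDD
s_4 = Round(s_3, k_3) = 0x3227
s_5 = Round(s_4, k_4) = 0x92E5

0x92E5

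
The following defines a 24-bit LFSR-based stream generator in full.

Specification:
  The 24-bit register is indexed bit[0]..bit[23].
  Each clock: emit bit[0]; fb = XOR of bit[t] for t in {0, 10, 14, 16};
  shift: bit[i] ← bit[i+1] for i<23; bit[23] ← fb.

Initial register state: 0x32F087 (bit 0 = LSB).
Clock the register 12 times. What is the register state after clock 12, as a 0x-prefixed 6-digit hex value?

0x6C232F

reg_0 = 0x32F087
clock 1: out=1, reg = 0x197843
clock 2: out=1, reg = 0x8CBC21
clock 3: out=1, reg = 0x465E10
clock 4: out=0, reg = 0x232F08
clock 5: out=0, reg = 0x119784
clock 6: out=0, reg = 0x08CBC2
clock 7: out=0, reg = 0x8465E1
clock 8: out=1, reg = 0xC232F0
clock 9: out=0, reg = 0x611978
clock 10: out=0, reg = 0xB08CBC
clock 11: out=0, reg = 0xD8465E
clock 12: out=0, reg = 0x6C232F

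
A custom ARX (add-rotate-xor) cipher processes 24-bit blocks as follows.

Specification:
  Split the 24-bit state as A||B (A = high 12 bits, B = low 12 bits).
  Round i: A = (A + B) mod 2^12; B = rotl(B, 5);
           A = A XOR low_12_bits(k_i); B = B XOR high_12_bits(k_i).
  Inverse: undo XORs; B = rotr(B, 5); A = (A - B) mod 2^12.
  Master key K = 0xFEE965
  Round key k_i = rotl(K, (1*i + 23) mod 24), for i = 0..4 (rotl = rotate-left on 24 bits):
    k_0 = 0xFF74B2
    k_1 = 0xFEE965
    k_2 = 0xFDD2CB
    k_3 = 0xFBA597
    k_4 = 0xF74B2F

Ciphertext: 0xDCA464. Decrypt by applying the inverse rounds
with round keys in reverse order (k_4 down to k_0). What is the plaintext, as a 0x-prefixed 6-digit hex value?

s_0 = ciphertext = 0xDCA464
s_1 = InvRound(s_0, k_4) = 0xE8D858
s_2 = InvRound(s_1, k_3) = 0x9DB13F
s_3 = InvRound(s_2, k_2) = 0x999177
s_4 = InvRound(s_3, k_1) = 0x408CF4
s_5 = InvRound(s_4, k_0) = 0xF22198

0xF22198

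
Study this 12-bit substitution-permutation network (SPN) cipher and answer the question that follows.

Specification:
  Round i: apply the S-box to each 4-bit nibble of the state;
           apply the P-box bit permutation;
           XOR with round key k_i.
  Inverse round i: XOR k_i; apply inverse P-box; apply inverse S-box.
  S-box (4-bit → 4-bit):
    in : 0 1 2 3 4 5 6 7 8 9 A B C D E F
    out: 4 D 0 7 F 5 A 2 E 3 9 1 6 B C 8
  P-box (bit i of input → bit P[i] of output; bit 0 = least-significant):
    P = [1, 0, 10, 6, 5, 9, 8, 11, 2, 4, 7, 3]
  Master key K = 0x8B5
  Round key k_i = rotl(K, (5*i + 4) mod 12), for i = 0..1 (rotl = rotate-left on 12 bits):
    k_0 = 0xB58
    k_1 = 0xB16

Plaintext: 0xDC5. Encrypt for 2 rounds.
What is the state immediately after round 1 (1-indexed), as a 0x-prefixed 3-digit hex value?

0xC46

s_0 = plaintext = 0xDC5
s_1 = Round(s_0, k_0) = 0xC46
s_2 = Round(s_1, k_1) = 0x0E7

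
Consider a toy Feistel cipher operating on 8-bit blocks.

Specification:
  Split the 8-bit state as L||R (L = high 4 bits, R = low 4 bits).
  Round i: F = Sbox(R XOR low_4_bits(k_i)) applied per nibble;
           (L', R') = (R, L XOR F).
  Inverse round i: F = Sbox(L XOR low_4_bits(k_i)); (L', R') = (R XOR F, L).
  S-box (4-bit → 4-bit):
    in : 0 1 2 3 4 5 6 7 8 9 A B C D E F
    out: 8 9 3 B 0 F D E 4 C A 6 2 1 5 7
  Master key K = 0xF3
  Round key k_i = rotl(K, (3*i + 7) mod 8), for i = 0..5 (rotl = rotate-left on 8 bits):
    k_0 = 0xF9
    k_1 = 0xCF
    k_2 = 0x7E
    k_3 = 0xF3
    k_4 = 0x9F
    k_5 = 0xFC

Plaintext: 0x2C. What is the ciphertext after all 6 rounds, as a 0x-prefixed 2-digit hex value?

s_0 = plaintext = 0x2C
s_1 = Round(s_0, k_0) = 0xCD
s_2 = Round(s_1, k_1) = 0xDF
s_3 = Round(s_2, k_2) = 0xF4
s_4 = Round(s_3, k_3) = 0x41
s_5 = Round(s_4, k_4) = 0x11
s_6 = Round(s_5, k_5) = 0x10

0x10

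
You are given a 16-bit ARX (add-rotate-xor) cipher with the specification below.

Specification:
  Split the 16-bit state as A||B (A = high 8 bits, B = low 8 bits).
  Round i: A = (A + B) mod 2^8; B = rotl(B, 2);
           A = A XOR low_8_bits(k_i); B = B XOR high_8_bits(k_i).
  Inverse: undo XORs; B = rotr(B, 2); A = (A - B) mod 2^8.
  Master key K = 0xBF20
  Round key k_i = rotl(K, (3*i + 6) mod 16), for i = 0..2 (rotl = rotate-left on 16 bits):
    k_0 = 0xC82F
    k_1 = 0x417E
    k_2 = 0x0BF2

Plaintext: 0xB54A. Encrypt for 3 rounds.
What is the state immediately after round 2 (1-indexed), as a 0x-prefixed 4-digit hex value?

s_0 = plaintext = 0xB54A
s_1 = Round(s_0, k_0) = 0xD0E1
s_2 = Round(s_1, k_1) = 0xCFC6
s_3 = Round(s_2, k_2) = 0x6710

0xCFC6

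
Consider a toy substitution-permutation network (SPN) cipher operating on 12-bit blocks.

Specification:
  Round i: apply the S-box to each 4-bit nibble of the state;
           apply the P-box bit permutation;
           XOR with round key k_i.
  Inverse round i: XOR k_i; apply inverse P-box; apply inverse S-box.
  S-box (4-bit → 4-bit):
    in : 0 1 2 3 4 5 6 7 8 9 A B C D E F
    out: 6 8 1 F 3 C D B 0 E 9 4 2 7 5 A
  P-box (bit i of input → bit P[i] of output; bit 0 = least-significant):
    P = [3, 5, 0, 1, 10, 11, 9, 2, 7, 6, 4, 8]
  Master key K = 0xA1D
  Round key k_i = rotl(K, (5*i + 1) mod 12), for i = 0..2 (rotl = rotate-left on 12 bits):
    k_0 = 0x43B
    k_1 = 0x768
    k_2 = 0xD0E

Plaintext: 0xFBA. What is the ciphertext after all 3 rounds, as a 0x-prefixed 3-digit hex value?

s_0 = plaintext = 0xFBA
s_1 = Round(s_0, k_0) = 0x771
s_2 = Round(s_1, k_1) = 0xAAE
s_3 = Round(s_2, k_2) = 0x883

0x883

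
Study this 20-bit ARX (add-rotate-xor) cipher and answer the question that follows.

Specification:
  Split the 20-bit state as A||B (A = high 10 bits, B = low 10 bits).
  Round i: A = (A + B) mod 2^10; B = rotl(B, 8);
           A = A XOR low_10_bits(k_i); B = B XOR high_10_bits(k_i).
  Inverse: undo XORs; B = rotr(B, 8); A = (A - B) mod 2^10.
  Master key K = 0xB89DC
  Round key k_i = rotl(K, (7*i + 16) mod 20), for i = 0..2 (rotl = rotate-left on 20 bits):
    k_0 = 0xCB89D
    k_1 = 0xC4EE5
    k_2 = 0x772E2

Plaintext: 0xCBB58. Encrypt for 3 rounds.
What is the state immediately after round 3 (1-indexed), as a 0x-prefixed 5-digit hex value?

s_0 = plaintext = 0xCBB58
s_1 = Round(s_0, k_0) = 0x86FF8
s_2 = Round(s_1, k_1) = 0x3DBED
s_3 = Round(s_2, k_2) = 0x80427

0x80427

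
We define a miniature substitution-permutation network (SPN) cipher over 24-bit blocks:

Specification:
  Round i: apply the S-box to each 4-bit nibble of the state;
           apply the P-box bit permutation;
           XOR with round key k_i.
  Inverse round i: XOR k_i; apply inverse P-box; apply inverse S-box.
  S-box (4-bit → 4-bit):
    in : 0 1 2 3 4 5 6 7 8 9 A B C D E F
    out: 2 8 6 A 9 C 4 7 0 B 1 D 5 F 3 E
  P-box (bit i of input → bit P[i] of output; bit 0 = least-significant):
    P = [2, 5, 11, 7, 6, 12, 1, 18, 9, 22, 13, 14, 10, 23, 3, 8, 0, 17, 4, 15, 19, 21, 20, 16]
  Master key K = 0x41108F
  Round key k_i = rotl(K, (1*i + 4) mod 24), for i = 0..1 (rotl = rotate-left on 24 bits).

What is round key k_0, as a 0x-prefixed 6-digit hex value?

0x1108F4

K = 0x41108F
k_0 = rotl(K, (1*0+4) mod 24) = rotl(K, 4) = 0x1108F4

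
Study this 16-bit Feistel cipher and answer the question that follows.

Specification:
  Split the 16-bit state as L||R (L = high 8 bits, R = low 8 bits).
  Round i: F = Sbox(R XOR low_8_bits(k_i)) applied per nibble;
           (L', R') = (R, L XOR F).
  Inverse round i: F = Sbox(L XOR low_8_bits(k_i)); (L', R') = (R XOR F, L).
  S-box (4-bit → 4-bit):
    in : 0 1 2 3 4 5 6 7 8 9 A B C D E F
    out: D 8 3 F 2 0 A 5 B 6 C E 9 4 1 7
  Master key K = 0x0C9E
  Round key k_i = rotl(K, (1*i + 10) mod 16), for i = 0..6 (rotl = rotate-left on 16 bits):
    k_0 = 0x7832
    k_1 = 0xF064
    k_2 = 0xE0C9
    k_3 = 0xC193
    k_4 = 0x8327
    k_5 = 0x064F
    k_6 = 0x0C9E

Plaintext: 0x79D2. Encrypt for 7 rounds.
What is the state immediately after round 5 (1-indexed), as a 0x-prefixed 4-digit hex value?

0xAB47

s_0 = plaintext = 0x79D2
s_1 = Round(s_0, k_0) = 0xD264
s_2 = Round(s_1, k_1) = 0x640F
s_3 = Round(s_2, k_2) = 0x0FFE
s_4 = Round(s_3, k_3) = 0xFEAB
s_5 = Round(s_4, k_4) = 0xAB47
s_6 = Round(s_5, k_5) = 0x4770
s_7 = Round(s_6, k_6) = 0x7056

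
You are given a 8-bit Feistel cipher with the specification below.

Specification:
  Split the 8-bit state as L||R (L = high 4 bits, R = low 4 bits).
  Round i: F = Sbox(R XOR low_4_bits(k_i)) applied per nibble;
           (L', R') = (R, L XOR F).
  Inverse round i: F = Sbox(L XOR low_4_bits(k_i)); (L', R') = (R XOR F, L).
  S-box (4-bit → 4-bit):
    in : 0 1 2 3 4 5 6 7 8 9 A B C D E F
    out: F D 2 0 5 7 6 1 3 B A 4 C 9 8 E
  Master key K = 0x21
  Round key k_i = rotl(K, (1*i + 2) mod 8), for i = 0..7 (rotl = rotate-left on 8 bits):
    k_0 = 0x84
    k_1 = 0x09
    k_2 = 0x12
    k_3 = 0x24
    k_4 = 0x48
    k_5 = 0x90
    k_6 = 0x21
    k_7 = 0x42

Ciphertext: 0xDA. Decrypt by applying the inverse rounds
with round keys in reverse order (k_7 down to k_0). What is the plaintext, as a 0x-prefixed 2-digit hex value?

s_0 = ciphertext = 0xDA
s_1 = InvRound(s_0, k_7) = 0x4D
s_2 = InvRound(s_1, k_6) = 0xA4
s_3 = InvRound(s_2, k_5) = 0xEA
s_4 = InvRound(s_3, k_4) = 0xCE
s_5 = InvRound(s_4, k_3) = 0xDC
s_6 = InvRound(s_5, k_2) = 0x2D
s_7 = InvRound(s_6, k_1) = 0x92
s_8 = InvRound(s_7, k_0) = 0xB9

0xB9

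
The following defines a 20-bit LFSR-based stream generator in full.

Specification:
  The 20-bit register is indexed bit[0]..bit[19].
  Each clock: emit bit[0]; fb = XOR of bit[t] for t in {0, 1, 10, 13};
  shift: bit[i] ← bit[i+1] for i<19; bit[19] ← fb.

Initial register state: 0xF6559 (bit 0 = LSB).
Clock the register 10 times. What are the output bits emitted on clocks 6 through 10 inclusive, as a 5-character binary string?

01010

reg_0 = 0xF6559
clock 1: out=1, reg = 0xFB2AC
clock 2: out=0, reg = 0xFD956
clock 3: out=0, reg = 0xFECAB
clock 4: out=1, reg = 0x7F655
clock 5: out=1, reg = 0xBFB2A
clock 6: out=0, reg = 0x5FD95
clock 7: out=1, reg = 0xAFECA
clock 8: out=0, reg = 0xD7F65
clock 9: out=1, reg = 0xEBFB2
clock 10: out=0, reg = 0xF5FD9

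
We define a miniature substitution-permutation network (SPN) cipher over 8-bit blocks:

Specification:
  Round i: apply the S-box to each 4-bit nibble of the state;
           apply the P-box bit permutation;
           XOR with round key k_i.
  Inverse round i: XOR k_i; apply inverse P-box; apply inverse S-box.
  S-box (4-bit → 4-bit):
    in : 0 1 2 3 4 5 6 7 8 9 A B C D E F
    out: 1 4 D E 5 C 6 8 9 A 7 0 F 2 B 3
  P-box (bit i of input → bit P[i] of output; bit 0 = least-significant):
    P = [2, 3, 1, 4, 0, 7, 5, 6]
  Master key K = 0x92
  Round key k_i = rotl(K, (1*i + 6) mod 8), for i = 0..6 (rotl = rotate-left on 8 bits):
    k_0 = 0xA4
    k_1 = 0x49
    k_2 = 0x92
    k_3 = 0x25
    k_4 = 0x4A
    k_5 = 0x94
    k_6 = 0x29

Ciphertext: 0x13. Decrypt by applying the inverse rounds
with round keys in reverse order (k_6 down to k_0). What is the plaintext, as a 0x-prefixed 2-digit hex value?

s_0 = ciphertext = 0x13
s_1 = InvRound(s_0, k_6) = 0x13
s_2 = InvRound(s_1, k_5) = 0xF4
s_3 = InvRound(s_2, k_4) = 0x6C
s_4 = InvRound(s_3, k_3) = 0x8D
s_5 = InvRound(s_4, k_2) = 0x0C
s_6 = InvRound(s_5, k_1) = 0x80
s_7 = InvRound(s_6, k_0) = 0x10

0x10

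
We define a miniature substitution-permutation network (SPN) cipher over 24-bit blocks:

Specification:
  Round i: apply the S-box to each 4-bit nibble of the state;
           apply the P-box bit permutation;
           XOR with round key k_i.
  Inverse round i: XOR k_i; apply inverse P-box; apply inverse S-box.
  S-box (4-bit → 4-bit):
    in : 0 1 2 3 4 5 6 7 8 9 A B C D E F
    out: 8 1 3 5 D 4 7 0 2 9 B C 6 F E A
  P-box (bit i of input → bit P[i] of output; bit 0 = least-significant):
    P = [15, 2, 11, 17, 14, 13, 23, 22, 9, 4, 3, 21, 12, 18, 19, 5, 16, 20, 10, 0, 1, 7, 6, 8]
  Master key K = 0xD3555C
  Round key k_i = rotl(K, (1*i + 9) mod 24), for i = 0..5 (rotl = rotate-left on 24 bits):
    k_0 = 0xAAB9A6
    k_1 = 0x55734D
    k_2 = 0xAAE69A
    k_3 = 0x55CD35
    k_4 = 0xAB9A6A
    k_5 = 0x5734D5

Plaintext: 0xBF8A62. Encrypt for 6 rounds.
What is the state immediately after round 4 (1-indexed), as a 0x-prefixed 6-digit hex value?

0x51A107

s_0 = plaintext = 0xBF8A62
s_1 = Round(s_0, k_0) = 0x1E5AF3
s_2 = Round(s_1, k_1) = 0x2DDD5E
s_3 = Round(s_2, k_2) = 0x15F825
s_4 = Round(s_3, k_3) = 0x51A107
s_5 = Round(s_4, k_4) = 0xEE880A
s_6 = Round(s_5, k_5) = 0x01B100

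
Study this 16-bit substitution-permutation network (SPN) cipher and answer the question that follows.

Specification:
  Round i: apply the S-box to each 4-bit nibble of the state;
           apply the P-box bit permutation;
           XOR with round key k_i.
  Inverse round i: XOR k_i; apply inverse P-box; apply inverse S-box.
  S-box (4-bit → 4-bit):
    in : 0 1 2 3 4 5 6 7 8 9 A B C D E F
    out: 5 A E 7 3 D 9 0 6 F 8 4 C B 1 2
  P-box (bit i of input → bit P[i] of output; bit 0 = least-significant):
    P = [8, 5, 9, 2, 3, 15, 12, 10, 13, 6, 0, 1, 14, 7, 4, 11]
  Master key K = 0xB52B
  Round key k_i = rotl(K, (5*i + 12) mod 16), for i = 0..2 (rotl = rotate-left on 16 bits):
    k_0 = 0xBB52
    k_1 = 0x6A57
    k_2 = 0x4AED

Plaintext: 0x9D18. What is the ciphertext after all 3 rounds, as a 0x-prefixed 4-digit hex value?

s_0 = plaintext = 0x9D18
s_1 = Round(s_0, k_0) = 0x55A0
s_2 = Round(s_1, k_1) = 0x0544
s_3 = Round(s_2, k_2) = 0xABD6

0xABD6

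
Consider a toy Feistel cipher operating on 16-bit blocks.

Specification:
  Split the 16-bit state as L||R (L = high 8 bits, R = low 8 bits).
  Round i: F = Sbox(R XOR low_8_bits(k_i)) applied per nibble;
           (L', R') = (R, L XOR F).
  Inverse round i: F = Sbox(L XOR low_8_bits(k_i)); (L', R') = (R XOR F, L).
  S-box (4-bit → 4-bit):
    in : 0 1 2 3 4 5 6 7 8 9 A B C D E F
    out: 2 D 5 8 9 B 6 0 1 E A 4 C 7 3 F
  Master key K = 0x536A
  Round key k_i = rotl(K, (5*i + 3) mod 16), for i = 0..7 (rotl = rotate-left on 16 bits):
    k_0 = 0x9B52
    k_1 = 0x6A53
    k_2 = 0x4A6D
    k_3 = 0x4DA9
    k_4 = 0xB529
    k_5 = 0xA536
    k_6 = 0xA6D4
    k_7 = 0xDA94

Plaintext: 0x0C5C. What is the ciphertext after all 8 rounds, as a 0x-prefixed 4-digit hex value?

s_0 = plaintext = 0x0C5C
s_1 = Round(s_0, k_0) = 0x5C2F
s_2 = Round(s_1, k_1) = 0x2F50
s_3 = Round(s_2, k_2) = 0x50A8
s_4 = Round(s_3, k_3) = 0xA87D
s_5 = Round(s_4, k_4) = 0x7D11
s_6 = Round(s_5, k_5) = 0x112D
s_7 = Round(s_6, k_6) = 0x2DEF
s_8 = Round(s_7, k_7) = 0xEF29

0xEF29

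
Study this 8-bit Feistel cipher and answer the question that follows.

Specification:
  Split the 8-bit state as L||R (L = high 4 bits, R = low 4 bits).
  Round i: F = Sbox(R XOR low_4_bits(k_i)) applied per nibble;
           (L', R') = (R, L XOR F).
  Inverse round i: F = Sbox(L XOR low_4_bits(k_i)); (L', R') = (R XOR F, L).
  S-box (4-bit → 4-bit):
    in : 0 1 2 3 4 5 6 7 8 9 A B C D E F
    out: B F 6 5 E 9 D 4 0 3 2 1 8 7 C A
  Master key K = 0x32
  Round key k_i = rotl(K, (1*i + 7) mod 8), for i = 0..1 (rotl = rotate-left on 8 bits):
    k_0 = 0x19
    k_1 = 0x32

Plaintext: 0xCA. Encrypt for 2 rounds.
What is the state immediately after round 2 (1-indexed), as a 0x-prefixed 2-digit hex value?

s_0 = plaintext = 0xCA
s_1 = Round(s_0, k_0) = 0xA9
s_2 = Round(s_1, k_1) = 0x9B

0x9B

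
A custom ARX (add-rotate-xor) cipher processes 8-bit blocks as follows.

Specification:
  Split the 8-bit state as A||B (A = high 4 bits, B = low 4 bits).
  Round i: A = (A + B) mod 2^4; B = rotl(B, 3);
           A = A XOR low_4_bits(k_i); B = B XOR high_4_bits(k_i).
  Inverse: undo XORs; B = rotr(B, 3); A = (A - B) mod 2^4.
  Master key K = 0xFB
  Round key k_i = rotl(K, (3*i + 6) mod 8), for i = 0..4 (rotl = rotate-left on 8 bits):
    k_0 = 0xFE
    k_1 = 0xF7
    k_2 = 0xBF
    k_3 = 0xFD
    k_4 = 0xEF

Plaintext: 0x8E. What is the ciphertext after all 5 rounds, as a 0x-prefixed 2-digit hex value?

s_0 = plaintext = 0x8E
s_1 = Round(s_0, k_0) = 0x88
s_2 = Round(s_1, k_1) = 0x7B
s_3 = Round(s_2, k_2) = 0xD6
s_4 = Round(s_3, k_3) = 0xEC
s_5 = Round(s_4, k_4) = 0x58

0x58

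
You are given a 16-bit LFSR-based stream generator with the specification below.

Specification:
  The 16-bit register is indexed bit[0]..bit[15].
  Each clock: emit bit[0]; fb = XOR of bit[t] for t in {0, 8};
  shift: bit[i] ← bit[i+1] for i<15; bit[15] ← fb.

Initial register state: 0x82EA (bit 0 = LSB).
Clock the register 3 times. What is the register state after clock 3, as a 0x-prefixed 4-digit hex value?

reg_0 = 0x82EA
clock 1: out=0, reg = 0x4175
clock 2: out=1, reg = 0x20BA
clock 3: out=0, reg = 0x105D

0x105D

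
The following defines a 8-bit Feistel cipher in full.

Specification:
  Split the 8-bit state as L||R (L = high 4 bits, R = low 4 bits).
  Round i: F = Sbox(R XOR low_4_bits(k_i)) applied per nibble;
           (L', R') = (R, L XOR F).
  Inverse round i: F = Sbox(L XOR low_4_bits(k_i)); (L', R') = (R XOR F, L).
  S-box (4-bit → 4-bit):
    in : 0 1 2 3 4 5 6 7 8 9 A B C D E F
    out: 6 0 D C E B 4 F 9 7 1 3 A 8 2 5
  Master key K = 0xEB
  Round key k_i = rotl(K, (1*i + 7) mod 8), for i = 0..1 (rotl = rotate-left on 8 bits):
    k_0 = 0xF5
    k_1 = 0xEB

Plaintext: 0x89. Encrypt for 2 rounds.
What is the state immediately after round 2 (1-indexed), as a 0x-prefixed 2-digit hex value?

s_0 = plaintext = 0x89
s_1 = Round(s_0, k_0) = 0x92
s_2 = Round(s_1, k_1) = 0x2E

0x2E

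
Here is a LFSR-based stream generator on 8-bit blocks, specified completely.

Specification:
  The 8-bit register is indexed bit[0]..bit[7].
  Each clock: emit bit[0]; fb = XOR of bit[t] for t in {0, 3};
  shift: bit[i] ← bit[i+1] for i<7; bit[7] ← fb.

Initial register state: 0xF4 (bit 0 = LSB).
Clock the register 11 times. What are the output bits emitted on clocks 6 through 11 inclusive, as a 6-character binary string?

111010

reg_0 = 0xF4
clock 1: out=0, reg = 0x7A
clock 2: out=0, reg = 0xBD
clock 3: out=1, reg = 0x5E
clock 4: out=0, reg = 0xAF
clock 5: out=1, reg = 0x57
clock 6: out=1, reg = 0xAB
clock 7: out=1, reg = 0x55
clock 8: out=1, reg = 0xAA
clock 9: out=0, reg = 0xD5
clock 10: out=1, reg = 0xEA
clock 11: out=0, reg = 0xF5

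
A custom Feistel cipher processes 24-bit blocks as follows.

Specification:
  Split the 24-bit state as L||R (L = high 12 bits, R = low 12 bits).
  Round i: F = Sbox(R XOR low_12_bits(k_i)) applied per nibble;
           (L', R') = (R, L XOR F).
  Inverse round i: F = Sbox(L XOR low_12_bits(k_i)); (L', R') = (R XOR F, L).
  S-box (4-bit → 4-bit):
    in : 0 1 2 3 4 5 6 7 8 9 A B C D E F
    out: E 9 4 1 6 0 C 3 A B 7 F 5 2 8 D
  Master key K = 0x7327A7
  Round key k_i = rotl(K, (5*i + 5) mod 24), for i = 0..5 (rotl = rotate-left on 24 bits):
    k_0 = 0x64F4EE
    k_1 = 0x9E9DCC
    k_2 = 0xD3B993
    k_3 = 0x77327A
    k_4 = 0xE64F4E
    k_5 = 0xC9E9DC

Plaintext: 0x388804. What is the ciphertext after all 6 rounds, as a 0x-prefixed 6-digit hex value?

s_0 = plaintext = 0x388804
s_1 = Round(s_0, k_0) = 0x80460F
s_2 = Round(s_1, k_1) = 0x60F755
s_3 = Round(s_2, k_2) = 0x755E53
s_4 = Round(s_3, k_3) = 0xE5321E
s_5 = Round(s_4, k_4) = 0x21EC5D
s_6 = Round(s_5, k_5) = 0xC5D2B7

0xC5D2B7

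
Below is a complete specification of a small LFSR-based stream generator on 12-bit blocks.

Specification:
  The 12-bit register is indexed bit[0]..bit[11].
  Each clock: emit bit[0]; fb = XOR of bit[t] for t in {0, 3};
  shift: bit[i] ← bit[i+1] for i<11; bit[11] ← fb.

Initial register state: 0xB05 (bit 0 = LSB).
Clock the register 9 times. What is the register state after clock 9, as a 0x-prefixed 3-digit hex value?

reg_0 = 0xB05
clock 1: out=1, reg = 0xD82
clock 2: out=0, reg = 0x6C1
clock 3: out=1, reg = 0xB60
clock 4: out=0, reg = 0x5B0
clock 5: out=0, reg = 0x2D8
clock 6: out=0, reg = 0x96C
clock 7: out=0, reg = 0xCB6
clock 8: out=0, reg = 0x65B
clock 9: out=1, reg = 0x32D

0x32D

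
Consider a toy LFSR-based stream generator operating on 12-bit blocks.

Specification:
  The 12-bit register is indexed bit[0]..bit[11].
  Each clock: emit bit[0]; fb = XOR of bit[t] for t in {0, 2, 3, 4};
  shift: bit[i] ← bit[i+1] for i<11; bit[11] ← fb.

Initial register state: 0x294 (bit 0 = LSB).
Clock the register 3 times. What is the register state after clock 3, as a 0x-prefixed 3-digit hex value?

reg_0 = 0x294
clock 1: out=0, reg = 0x14A
clock 2: out=0, reg = 0x8A5
clock 3: out=1, reg = 0x452

0x452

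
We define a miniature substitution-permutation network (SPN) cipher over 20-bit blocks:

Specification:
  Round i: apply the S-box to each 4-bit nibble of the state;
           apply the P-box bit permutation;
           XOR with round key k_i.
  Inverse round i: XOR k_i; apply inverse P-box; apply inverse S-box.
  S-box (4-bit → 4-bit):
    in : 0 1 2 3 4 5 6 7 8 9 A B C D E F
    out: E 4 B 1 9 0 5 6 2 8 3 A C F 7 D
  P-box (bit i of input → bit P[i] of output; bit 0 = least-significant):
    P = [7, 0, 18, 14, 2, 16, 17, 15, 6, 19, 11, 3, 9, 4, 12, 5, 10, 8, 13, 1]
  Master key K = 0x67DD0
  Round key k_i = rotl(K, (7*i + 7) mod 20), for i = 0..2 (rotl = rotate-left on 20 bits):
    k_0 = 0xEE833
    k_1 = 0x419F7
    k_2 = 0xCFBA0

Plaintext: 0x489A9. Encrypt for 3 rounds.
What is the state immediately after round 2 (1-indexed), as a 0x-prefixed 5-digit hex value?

0x1F768

s_0 = plaintext = 0x489A9
s_1 = Round(s_0, k_0) = 0xFAC2D
s_2 = Round(s_1, k_1) = 0x1F768
s_3 = Round(s_2, k_2) = 0x6C185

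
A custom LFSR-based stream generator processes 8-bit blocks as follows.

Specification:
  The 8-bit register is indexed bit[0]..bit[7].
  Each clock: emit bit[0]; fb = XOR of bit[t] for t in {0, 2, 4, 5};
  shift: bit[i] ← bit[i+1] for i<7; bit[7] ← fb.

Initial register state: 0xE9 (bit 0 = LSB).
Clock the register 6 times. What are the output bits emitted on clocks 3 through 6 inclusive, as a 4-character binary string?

reg_0 = 0xE9
clock 1: out=1, reg = 0x74
clock 2: out=0, reg = 0xBA
clock 3: out=0, reg = 0x5D
clock 4: out=1, reg = 0xAE
clock 5: out=0, reg = 0x57
clock 6: out=1, reg = 0xAB

0101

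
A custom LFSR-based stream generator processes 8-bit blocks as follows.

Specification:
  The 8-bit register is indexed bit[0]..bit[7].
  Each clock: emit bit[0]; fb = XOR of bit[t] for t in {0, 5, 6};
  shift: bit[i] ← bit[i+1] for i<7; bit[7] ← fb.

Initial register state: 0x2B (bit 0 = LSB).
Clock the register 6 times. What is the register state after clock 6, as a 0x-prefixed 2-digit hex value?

0xC8

reg_0 = 0x2B
clock 1: out=1, reg = 0x15
clock 2: out=1, reg = 0x8A
clock 3: out=0, reg = 0x45
clock 4: out=1, reg = 0x22
clock 5: out=0, reg = 0x91
clock 6: out=1, reg = 0xC8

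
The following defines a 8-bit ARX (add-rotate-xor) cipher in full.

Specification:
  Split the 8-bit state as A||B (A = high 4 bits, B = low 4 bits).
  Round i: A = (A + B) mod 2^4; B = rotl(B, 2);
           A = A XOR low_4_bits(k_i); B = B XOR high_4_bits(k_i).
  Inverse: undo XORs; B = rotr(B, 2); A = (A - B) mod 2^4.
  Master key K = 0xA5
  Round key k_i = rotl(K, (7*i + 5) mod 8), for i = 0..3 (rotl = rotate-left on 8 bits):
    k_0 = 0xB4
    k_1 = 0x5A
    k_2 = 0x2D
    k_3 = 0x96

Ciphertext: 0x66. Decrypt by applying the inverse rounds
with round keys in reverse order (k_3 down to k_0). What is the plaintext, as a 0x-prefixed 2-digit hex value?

0x7C

s_0 = ciphertext = 0x66
s_1 = InvRound(s_0, k_3) = 0x1F
s_2 = InvRound(s_1, k_2) = 0x57
s_3 = InvRound(s_2, k_1) = 0x78
s_4 = InvRound(s_3, k_0) = 0x7C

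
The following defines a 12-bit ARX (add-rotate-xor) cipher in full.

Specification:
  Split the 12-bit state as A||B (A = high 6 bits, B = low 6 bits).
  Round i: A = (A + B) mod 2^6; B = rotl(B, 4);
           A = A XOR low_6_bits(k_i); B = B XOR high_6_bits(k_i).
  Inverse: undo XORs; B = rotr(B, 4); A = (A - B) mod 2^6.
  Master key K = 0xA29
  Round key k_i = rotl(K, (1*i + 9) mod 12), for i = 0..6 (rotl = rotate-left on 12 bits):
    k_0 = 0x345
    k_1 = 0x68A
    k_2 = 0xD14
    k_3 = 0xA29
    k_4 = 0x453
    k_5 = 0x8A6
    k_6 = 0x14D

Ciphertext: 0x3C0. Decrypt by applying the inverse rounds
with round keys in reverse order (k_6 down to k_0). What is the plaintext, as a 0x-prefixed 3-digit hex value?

s_0 = ciphertext = 0x3C0
s_1 = InvRound(s_0, k_6) = 0xB94
s_2 = InvRound(s_1, k_5) = 0xB5B
s_3 = InvRound(s_2, k_4) = 0x5A8
s_4 = InvRound(s_3, k_3) = 0xFC0
s_5 = InvRound(s_4, k_2) = 0x613
s_6 = InvRound(s_5, k_1) = 0xBA4
s_7 = InvRound(s_6, k_0) = 0x166

0x166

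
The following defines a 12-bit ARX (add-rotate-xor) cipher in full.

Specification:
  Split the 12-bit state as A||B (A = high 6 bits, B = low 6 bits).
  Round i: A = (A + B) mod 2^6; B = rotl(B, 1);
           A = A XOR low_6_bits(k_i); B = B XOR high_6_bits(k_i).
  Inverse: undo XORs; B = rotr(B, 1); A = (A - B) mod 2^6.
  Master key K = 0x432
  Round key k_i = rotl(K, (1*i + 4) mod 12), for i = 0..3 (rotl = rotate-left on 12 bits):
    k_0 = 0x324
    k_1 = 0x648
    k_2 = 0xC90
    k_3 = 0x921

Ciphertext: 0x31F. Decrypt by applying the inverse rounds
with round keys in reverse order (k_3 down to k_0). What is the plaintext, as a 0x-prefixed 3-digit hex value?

s_0 = ciphertext = 0x31F
s_1 = InvRound(s_0, k_3) = 0xC3D
s_2 = InvRound(s_1, k_2) = 0xE67
s_3 = InvRound(s_2, k_1) = 0x49F
s_4 = InvRound(s_3, k_0) = 0x369

0x369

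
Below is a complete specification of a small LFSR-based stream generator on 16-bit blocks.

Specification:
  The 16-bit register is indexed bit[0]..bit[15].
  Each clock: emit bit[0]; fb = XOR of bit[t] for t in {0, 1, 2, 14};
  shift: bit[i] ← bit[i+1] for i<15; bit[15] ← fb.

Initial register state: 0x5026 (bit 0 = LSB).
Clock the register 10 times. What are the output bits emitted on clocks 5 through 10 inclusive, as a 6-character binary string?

010000

reg_0 = 0x5026
clock 1: out=0, reg = 0xA813
clock 2: out=1, reg = 0x5409
clock 3: out=1, reg = 0x2A04
clock 4: out=0, reg = 0x9502
clock 5: out=0, reg = 0xCA81
clock 6: out=1, reg = 0x6540
clock 7: out=0, reg = 0xB2A0
clock 8: out=0, reg = 0x5950
clock 9: out=0, reg = 0xACA8
clock 10: out=0, reg = 0x5654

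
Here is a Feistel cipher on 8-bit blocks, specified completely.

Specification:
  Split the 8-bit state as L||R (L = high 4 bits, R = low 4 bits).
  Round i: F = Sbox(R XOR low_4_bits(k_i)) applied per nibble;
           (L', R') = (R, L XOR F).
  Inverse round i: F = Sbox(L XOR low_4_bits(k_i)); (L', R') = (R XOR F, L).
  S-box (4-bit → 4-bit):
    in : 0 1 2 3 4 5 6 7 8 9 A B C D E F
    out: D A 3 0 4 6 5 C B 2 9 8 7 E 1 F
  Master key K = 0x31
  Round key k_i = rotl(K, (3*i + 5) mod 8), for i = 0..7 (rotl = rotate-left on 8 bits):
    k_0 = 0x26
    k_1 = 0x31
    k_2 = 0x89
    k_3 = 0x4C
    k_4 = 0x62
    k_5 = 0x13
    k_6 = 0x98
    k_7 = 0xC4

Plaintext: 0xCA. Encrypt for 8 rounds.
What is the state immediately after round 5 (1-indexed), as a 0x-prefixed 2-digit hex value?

0x2F

s_0 = plaintext = 0xCA
s_1 = Round(s_0, k_0) = 0xAB
s_2 = Round(s_1, k_1) = 0xB3
s_3 = Round(s_2, k_2) = 0x32
s_4 = Round(s_3, k_3) = 0x22
s_5 = Round(s_4, k_4) = 0x2F
s_6 = Round(s_5, k_5) = 0xF5
s_7 = Round(s_6, k_6) = 0x51
s_8 = Round(s_7, k_7) = 0x13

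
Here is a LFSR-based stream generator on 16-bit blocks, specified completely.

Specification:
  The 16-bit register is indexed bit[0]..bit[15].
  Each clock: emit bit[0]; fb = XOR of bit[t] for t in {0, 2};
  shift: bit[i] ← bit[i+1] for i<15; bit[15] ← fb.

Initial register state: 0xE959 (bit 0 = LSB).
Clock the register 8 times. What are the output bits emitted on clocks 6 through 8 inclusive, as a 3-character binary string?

reg_0 = 0xE959
clock 1: out=1, reg = 0xF4AC
clock 2: out=0, reg = 0xFA56
clock 3: out=0, reg = 0xFD2B
clock 4: out=1, reg = 0xFE95
clock 5: out=1, reg = 0x7F4A
clock 6: out=0, reg = 0x3FA5
clock 7: out=1, reg = 0x1FD2
clock 8: out=0, reg = 0x0FE9

010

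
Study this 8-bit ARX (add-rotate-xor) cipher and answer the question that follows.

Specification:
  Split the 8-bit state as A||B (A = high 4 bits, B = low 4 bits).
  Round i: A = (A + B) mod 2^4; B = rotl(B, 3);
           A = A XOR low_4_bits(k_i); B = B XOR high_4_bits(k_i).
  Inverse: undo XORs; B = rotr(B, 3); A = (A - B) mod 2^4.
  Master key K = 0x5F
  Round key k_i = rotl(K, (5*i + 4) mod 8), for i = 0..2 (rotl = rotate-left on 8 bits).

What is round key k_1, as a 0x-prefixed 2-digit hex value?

K = 0x5F
k_0 = rotl(K, (5*0+4) mod 8) = rotl(K, 4) = 0xF5
k_1 = rotl(K, (5*1+4) mod 8) = rotl(K, 1) = 0xBE

0xBE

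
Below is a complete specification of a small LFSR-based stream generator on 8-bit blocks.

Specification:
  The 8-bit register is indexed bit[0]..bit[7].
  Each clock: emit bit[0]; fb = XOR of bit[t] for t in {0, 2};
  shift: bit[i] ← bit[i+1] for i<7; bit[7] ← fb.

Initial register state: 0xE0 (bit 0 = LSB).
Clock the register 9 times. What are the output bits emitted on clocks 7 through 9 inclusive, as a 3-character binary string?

110

reg_0 = 0xE0
clock 1: out=0, reg = 0x70
clock 2: out=0, reg = 0x38
clock 3: out=0, reg = 0x1C
clock 4: out=0, reg = 0x8E
clock 5: out=0, reg = 0xC7
clock 6: out=1, reg = 0x63
clock 7: out=1, reg = 0xB1
clock 8: out=1, reg = 0xD8
clock 9: out=0, reg = 0x6C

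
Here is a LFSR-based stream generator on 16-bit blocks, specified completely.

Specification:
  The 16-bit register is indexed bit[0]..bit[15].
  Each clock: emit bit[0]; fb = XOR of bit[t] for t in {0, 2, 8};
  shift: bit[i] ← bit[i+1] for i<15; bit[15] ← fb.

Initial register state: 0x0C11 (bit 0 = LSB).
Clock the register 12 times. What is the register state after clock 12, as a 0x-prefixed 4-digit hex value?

0x6190

reg_0 = 0x0C11
clock 1: out=1, reg = 0x8608
clock 2: out=0, reg = 0x4304
clock 3: out=0, reg = 0x2182
clock 4: out=0, reg = 0x90C1
clock 5: out=1, reg = 0xC860
clock 6: out=0, reg = 0x6430
clock 7: out=0, reg = 0x3218
clock 8: out=0, reg = 0x190C
clock 9: out=0, reg = 0x0C86
clock 10: out=0, reg = 0x8643
clock 11: out=1, reg = 0xC321
clock 12: out=1, reg = 0x6190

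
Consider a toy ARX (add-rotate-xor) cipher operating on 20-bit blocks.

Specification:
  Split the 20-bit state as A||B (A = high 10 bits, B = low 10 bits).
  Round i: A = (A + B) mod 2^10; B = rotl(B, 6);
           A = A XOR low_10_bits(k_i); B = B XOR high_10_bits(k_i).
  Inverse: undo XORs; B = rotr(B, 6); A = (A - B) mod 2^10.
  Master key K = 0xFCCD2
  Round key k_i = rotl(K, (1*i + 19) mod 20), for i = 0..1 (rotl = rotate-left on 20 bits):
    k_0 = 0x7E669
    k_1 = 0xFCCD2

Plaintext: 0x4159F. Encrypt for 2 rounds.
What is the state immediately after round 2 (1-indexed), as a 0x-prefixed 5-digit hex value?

0x8FFD1

s_0 = plaintext = 0x4159F
s_1 = Round(s_0, k_0) = 0x33620
s_2 = Round(s_1, k_1) = 0x8FFD1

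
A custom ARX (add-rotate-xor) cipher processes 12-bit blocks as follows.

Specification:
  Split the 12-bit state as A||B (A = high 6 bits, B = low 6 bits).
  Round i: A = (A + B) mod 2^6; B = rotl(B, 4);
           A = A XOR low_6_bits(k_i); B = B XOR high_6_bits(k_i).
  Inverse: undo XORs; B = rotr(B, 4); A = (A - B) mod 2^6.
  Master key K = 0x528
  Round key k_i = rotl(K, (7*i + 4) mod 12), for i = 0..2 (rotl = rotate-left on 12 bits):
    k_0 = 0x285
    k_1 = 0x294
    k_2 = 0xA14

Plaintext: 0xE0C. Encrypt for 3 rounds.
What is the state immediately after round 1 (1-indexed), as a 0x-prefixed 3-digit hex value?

0x049

s_0 = plaintext = 0xE0C
s_1 = Round(s_0, k_0) = 0x049
s_2 = Round(s_1, k_1) = 0x798
s_3 = Round(s_2, k_2) = 0x8AE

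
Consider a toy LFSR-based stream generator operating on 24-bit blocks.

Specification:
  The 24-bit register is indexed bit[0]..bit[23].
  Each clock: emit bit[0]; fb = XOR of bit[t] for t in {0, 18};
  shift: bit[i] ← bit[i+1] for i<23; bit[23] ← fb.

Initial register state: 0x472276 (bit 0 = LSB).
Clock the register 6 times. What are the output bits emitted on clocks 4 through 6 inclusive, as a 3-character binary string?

reg_0 = 0x472276
clock 1: out=0, reg = 0xA3913B
clock 2: out=1, reg = 0xD1C89D
clock 3: out=1, reg = 0xE8E44E
clock 4: out=0, reg = 0x747227
clock 5: out=1, reg = 0x3A3913
clock 6: out=1, reg = 0x9D1C89

011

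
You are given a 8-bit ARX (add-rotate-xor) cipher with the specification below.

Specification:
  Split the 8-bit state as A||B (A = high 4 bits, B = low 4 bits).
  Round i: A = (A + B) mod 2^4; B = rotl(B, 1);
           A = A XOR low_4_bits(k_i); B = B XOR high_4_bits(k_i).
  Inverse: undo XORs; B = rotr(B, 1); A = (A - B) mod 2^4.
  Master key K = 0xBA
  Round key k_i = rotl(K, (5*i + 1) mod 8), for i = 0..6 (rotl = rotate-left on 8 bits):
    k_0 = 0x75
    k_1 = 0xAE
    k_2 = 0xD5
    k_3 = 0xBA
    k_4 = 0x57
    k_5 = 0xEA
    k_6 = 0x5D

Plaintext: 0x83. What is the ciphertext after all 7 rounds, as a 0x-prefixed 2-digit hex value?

s_0 = plaintext = 0x83
s_1 = Round(s_0, k_0) = 0xE1
s_2 = Round(s_1, k_1) = 0x18
s_3 = Round(s_2, k_2) = 0xCC
s_4 = Round(s_3, k_3) = 0x22
s_5 = Round(s_4, k_4) = 0x31
s_6 = Round(s_5, k_5) = 0xEC
s_7 = Round(s_6, k_6) = 0x7C

0x7C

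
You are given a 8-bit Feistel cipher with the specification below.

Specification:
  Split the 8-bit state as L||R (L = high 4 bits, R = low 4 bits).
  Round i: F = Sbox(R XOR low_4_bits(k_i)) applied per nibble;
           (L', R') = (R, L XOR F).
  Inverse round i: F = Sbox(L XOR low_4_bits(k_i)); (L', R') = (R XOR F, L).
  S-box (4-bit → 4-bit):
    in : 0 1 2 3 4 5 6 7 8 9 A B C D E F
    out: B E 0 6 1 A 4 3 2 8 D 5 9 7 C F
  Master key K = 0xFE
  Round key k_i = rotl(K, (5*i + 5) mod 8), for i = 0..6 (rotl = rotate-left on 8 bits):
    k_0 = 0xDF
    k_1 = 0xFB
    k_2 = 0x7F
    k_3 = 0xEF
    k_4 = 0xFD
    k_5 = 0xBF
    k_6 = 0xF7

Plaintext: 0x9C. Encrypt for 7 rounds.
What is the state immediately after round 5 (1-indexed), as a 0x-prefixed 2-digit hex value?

0x6A

s_0 = plaintext = 0x9C
s_1 = Round(s_0, k_0) = 0xCF
s_2 = Round(s_1, k_1) = 0xFD
s_3 = Round(s_2, k_2) = 0xDF
s_4 = Round(s_3, k_3) = 0xF6
s_5 = Round(s_4, k_4) = 0x6A
s_6 = Round(s_5, k_5) = 0xAC
s_7 = Round(s_6, k_6) = 0xCF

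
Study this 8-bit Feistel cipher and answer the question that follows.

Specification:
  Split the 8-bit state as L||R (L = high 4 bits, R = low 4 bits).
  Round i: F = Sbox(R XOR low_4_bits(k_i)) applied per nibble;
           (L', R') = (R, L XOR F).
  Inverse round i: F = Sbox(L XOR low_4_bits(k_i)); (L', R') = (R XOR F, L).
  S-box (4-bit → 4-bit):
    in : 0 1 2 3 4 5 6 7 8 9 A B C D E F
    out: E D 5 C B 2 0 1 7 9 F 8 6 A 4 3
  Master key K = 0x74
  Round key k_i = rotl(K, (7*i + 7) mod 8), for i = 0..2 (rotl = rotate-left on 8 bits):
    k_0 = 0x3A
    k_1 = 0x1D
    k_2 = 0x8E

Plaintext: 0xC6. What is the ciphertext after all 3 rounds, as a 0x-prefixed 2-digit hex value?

0x73

s_0 = plaintext = 0xC6
s_1 = Round(s_0, k_0) = 0x6A
s_2 = Round(s_1, k_1) = 0xA7
s_3 = Round(s_2, k_2) = 0x73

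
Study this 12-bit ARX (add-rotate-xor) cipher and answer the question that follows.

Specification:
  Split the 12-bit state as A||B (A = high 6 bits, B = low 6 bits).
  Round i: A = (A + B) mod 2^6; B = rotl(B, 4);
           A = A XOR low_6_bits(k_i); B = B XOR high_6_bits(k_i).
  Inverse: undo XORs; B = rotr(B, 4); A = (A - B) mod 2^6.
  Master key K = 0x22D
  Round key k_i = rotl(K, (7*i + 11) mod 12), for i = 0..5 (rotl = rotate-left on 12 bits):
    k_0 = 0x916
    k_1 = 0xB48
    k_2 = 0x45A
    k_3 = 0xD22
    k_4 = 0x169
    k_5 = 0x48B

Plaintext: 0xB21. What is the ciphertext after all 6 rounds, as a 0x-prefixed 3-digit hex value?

0xCE9

s_0 = plaintext = 0xB21
s_1 = Round(s_0, k_0) = 0x6FC
s_2 = Round(s_1, k_1) = 0x7E2
s_3 = Round(s_2, k_2) = 0x6F9
s_4 = Round(s_3, k_3) = 0xDAA
s_5 = Round(s_4, k_4) = 0x26F
s_6 = Round(s_5, k_5) = 0xCE9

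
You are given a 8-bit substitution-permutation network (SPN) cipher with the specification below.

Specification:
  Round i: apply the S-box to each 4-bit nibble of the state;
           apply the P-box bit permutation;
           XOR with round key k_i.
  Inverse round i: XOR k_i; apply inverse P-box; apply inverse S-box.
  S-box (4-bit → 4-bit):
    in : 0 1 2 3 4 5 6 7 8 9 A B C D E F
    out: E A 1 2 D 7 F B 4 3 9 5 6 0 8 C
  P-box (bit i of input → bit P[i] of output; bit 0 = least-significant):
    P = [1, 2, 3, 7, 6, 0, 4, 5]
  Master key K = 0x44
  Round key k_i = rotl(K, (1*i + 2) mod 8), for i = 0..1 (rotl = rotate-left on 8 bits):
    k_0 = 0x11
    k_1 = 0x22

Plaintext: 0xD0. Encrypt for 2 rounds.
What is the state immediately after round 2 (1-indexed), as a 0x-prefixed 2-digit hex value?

s_0 = plaintext = 0xD0
s_1 = Round(s_0, k_0) = 0x9D
s_2 = Round(s_1, k_1) = 0x63

0x63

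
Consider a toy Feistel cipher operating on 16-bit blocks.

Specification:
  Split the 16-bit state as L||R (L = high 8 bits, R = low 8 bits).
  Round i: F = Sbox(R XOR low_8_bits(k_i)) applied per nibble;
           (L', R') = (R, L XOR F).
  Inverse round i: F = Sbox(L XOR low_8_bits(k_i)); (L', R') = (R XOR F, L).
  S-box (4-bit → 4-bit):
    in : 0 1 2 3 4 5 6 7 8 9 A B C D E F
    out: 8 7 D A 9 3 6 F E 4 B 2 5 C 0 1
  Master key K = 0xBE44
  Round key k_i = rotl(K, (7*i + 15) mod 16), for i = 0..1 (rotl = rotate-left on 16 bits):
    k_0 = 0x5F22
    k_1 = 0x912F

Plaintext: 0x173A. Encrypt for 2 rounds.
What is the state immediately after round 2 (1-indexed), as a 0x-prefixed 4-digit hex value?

0x69AC

s_0 = plaintext = 0x173A
s_1 = Round(s_0, k_0) = 0x3A69
s_2 = Round(s_1, k_1) = 0x69AC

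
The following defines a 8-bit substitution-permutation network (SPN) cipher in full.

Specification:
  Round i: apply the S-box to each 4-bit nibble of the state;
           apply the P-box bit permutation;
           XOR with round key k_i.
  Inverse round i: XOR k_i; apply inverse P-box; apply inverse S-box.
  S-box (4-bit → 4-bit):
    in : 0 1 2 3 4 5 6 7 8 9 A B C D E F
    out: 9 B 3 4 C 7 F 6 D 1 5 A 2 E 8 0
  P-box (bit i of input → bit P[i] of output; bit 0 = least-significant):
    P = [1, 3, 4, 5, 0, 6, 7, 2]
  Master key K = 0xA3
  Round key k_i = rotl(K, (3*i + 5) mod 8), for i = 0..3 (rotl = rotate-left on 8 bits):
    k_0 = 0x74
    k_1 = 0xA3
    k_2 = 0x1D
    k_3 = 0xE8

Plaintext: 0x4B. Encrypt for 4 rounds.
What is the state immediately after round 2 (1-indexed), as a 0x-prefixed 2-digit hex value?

s_0 = plaintext = 0x4B
s_1 = Round(s_0, k_0) = 0xD8
s_2 = Round(s_1, k_1) = 0x55
s_3 = Round(s_2, k_2) = 0xC6
s_4 = Round(s_3, k_3) = 0x92

0x55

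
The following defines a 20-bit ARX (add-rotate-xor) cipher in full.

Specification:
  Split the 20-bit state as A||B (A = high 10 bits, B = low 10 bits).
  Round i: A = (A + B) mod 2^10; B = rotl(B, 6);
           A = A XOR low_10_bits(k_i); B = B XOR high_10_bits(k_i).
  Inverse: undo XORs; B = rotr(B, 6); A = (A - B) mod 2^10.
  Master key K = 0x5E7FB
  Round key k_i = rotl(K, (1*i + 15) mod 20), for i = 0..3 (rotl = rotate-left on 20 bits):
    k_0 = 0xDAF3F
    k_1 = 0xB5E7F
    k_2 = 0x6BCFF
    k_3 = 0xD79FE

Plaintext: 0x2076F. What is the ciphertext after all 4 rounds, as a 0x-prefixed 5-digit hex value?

s_0 = plaintext = 0x2076F
s_1 = Round(s_0, k_0) = 0x33C9D
s_2 = Round(s_1, k_1) = 0xC4D9E
s_3 = Round(s_2, k_2) = 0x13A36
s_4 = Round(s_3, k_3) = 0xDEAFD

0xDEAFD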